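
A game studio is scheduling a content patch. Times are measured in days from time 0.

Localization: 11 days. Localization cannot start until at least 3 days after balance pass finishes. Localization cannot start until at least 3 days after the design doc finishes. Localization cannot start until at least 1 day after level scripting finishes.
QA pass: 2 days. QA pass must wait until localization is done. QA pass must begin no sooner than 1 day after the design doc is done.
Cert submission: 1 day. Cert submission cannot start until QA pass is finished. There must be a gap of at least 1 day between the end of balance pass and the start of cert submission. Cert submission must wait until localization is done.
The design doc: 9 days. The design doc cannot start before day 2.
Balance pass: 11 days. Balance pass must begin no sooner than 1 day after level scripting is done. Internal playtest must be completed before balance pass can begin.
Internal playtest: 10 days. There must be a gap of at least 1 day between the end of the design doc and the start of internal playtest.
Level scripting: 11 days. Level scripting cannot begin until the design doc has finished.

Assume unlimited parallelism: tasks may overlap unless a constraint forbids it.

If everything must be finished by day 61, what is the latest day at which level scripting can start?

21

Cert submission has no dependents, so it just needs to finish by day 61. Starting by 61 − 1 = day 60 achieves that.
Since cert submission (must start by day 60) depends on it, QA pass must finish by day 60. Backing off its 2-day duration gives a latest start of day 58.
Localization feeds QA pass (must start by day 58); cert submission (must start by day 60). Taking the minimum, localization must finish by day 58 and start by 58 − 11 = day 47.
Balance pass feeds localization (must start by day 47, minus 3-day gap → day 44); cert submission (must start by day 60, minus 1-day gap → day 59). Taking the minimum, balance pass must finish by day 44 and start by 44 − 11 = day 33.
Level scripting feeds balance pass (must start by day 33, minus 1-day gap → day 32); localization (must start by day 47, minus 1-day gap → day 46). Taking the minimum, level scripting must finish by day 32 and start by 32 − 11 = day 21.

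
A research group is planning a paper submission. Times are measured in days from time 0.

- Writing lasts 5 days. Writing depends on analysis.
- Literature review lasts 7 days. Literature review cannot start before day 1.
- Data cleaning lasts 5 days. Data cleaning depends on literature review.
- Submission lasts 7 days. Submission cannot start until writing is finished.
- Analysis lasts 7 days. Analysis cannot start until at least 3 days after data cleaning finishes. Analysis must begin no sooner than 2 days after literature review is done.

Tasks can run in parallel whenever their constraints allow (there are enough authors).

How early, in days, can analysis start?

16

Literature review cannot begin until its own release at day 1. It runs from day 1 to 1 + 7 = day 8.
Data cleaning cannot begin until literature review (finishes day 8). It runs from day 8 to 8 + 5 = day 13.
Analysis waits on data cleaning (finishes day 13, plus 3-day gap → day 16); literature review (finishes day 8, plus 2-day gap → day 10). The latest of these is day 16, which is the earliest analysis can start.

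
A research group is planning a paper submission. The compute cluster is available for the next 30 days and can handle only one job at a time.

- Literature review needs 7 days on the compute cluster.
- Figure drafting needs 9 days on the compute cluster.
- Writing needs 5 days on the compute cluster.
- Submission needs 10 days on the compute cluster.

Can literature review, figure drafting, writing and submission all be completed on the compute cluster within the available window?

No

Running back to back, the jobs need 7 + 9 + 5 + 10 = 31 days on the compute cluster.
Since 31 > 30, they cannot all fit.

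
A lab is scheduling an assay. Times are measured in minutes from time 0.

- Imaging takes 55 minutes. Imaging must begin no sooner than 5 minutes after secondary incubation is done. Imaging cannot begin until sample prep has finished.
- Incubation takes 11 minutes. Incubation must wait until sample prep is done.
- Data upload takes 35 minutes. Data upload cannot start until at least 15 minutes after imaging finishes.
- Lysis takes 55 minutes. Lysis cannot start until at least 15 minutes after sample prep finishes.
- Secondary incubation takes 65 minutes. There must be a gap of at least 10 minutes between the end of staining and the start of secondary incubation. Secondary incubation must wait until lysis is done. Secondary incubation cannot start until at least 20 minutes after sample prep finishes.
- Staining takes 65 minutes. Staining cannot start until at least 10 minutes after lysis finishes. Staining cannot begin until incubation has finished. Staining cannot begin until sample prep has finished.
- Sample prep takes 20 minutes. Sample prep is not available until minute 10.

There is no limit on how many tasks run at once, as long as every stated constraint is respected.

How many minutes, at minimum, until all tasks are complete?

360

After its own release at minute 10, sample prep can start at minute 10 and finishes at minute 30.
Incubation waits on sample prep (finishes minute 30), so it starts at minute 30 and finishes at 30 + 11 = minute 41.
After sample prep (finishes minute 30, plus 15-minute gap → minute 45), lysis can start at minute 45 and finishes at minute 100.
Staining has to wait for lysis (finishes minute 100, plus 10-minute gap → minute 110); incubation (finishes minute 41); sample prep (finishes minute 30). The latest of these is minute 110, so staining runs minute 110 to 110 + 65 = minute 175.
Secondary incubation has to wait for staining (finishes minute 175, plus 10-minute gap → minute 185); lysis (finishes minute 100); sample prep (finishes minute 30, plus 20-minute gap → minute 50). The latest of these is minute 185, so secondary incubation runs minute 185 to 185 + 65 = minute 250.
Imaging cannot start until secondary incubation (finishes minute 250, plus 5-minute gap → minute 255); sample prep (finishes minute 30). The controlling bound is minute 255, so imaging finishes at 255 + 55 = minute 310.
Data upload waits on imaging (finishes minute 310, plus 15-minute gap → minute 325), so it starts at minute 325 and finishes at 325 + 35 = minute 360.
All tasks are finished once the last one completes. Finish times: Sample prep at 30, Lysis at 100, Incubation at 41, Staining at 175, Secondary incubation at 250, Imaging at 310, Data upload at 360. The latest is minute 360.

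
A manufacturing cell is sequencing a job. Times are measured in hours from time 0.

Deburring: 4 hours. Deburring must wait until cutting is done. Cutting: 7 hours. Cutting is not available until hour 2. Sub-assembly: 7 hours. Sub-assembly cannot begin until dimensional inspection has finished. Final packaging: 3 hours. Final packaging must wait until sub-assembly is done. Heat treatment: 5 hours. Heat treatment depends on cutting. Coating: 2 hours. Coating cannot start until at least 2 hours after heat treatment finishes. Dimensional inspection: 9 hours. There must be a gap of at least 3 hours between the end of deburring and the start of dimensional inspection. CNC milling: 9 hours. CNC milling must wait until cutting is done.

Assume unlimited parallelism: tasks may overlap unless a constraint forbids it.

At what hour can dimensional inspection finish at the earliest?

25

After its own release at hour 2, cutting can start at hour 2 and finishes at hour 9.
Deburring cannot begin until cutting (finishes hour 9). It runs from hour 9 to 9 + 4 = hour 13.
After deburring (finishes hour 13, plus 3-hour gap → hour 16), dimensional inspection can start at hour 16 and finishes at hour 25.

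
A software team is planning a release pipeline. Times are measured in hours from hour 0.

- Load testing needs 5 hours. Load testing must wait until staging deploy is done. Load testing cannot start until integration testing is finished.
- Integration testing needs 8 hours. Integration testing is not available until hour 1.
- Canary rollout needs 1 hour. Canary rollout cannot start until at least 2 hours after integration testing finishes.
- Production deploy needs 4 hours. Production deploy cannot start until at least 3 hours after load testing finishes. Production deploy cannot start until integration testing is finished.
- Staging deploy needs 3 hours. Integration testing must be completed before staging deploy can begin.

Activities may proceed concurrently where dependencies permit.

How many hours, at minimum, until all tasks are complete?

24

Integration testing cannot begin until its own release at hour 1. It runs from hour 1 to 1 + 8 = hour 9.
Canary rollout cannot begin until integration testing (finishes hour 9, plus 2-hour gap → hour 11). It runs from hour 11 to 11 + 1 = hour 12.
Staging deploy waits on integration testing (finishes hour 9), so it starts at hour 9 and finishes at 9 + 3 = hour 12.
Load testing cannot start until staging deploy (finishes hour 12); integration testing (finishes hour 9). The controlling bound is hour 12, so load testing finishes at 12 + 5 = hour 17.
Production deploy needs all of load testing (finishes hour 17, plus 3-hour gap → hour 20); integration testing (finishes hour 9). That puts its earliest start at hour 20; it finishes at 20 + 4 = hour 24.
All tasks are finished once the last one completes. Finish times: Integration testing at 9, Staging deploy at 12, Canary rollout at 12, Load testing at 17, Production deploy at 24. The latest is hour 24.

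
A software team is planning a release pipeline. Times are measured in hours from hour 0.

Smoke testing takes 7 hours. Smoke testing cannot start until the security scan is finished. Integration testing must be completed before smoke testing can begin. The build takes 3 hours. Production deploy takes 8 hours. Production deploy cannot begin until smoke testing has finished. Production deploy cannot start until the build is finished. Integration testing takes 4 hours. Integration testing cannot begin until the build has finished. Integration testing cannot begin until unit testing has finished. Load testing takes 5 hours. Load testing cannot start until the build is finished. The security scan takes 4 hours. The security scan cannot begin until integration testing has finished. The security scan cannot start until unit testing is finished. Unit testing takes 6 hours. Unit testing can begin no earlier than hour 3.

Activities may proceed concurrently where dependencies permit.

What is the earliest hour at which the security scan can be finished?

17

Unit testing waits on its own release at hour 3, so it starts at hour 3 and finishes at 3 + 6 = hour 9.
Nothing blocks the build, so it runs from hour 0 to hour 3.
For integration testing: the build (finishes hour 3); unit testing (finishes hour 9). Taking the maximum gives a start of hour 9, and it finishes at 9 + 4 = hour 13.
The security scan has to wait for integration testing (finishes hour 13); unit testing (finishes hour 9). The latest of these is hour 13, so the security scan runs hour 13 to 13 + 4 = hour 17.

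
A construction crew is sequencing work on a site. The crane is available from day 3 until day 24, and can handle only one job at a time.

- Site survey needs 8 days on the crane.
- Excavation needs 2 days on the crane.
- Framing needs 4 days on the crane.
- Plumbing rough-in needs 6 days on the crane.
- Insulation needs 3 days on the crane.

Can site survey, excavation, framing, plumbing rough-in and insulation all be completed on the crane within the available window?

No

The crane window is 24 − 3 = 21 days.
Running back to back, the jobs need 8 + 2 + 4 + 6 + 3 = 23 days on the crane.
Since 23 > 21, they cannot all fit.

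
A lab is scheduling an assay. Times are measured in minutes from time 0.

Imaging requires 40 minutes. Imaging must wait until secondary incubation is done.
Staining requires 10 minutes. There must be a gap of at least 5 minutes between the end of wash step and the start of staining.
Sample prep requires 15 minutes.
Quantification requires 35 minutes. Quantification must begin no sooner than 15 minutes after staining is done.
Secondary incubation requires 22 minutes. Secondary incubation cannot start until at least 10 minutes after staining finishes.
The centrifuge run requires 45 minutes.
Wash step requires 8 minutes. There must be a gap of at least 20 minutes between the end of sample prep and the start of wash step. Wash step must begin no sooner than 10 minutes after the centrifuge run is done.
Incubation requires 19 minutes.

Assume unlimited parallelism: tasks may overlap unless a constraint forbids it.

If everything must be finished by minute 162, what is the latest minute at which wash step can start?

67

Imaging must finish by minute 162; it takes 40 minutes, so it must start by 162 − 40 = minute 122.
Secondary incubation feeds into imaging (must start by minute 122); so secondary incubation must finish by minute 122 and therefore start by minute 100.
Quantification has no dependents, so it just needs to finish by minute 162. Starting by 162 − 35 = minute 127 achieves that.
Staining has several dependents: secondary incubation (must start by minute 100, minus 10-minute gap → minute 90); quantification (must start by minute 127, minus 15-minute gap → minute 112). The earliest of those limits is minute 90, so staining must start by 90 − 10 = minute 80.
Since staining (must start by minute 80, minus 5-minute gap → minute 75) depends on it, wash step must finish by minute 75. Backing off its 8-minute duration gives a latest start of minute 67.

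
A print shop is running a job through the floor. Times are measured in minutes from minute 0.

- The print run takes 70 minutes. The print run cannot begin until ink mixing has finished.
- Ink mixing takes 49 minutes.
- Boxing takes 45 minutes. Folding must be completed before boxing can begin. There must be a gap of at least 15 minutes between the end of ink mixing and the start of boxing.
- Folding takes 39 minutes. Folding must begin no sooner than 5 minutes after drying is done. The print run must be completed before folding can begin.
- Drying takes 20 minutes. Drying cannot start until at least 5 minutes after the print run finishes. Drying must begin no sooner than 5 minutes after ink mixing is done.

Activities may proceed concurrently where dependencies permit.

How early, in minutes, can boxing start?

188

Nothing blocks ink mixing, so it runs from minute 0 to minute 49.
The print run waits on ink mixing (finishes minute 49), so it starts at minute 49 and finishes at 49 + 70 = minute 119.
Drying has to wait for the print run (finishes minute 119, plus 5-minute gap → minute 124); ink mixing (finishes minute 49, plus 5-minute gap → minute 54). The latest of these is minute 124, so drying runs minute 124 to 124 + 20 = minute 144.
Folding has to wait for drying (finishes minute 144, plus 5-minute gap → minute 149); the print run (finishes minute 119). The latest of these is minute 149, so folding runs minute 149 to 149 + 39 = minute 188.
Boxing waits on folding (finishes minute 188); ink mixing (finishes minute 49, plus 15-minute gap → minute 64). The latest of these is minute 188, which is the earliest boxing can start.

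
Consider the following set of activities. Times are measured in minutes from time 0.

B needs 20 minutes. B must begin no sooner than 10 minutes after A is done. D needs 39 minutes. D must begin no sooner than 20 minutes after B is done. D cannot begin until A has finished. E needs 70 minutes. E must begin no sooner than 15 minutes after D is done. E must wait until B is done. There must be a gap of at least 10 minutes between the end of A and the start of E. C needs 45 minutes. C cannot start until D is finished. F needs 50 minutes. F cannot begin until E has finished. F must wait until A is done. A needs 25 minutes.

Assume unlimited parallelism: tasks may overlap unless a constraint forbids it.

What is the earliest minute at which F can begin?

199

A can start immediately at minute 0; it finishes at minute 25.
B waits on A (finishes minute 25, plus 10-minute gap → minute 35), so it starts at minute 35 and finishes at 35 + 20 = minute 55.
For D: B (finishes minute 55, plus 20-minute gap → minute 75); A (finishes minute 25). Taking the maximum gives a start of minute 75, and it finishes at 75 + 39 = minute 114.
E cannot start until D (finishes minute 114, plus 15-minute gap → minute 129); B (finishes minute 55); A (finishes minute 25, plus 10-minute gap → minute 35). The controlling bound is minute 129, so E finishes at 129 + 70 = minute 199.
F waits on E (finishes minute 199); A (finishes minute 25). The latest of these is minute 199, which is the earliest F can start.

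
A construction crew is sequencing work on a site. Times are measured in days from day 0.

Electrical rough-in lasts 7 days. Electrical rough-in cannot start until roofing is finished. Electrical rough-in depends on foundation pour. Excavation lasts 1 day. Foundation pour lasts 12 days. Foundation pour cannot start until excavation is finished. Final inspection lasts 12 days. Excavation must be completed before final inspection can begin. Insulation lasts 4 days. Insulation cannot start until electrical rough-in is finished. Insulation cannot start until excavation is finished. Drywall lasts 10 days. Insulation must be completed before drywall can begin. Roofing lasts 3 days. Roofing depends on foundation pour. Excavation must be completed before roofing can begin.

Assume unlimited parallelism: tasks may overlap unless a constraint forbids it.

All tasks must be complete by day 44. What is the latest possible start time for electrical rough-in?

23

Drywall must finish by day 44; it takes 10 days, so it must start by 44 − 10 = day 34.
Insulation has to be done before drywall (must start by day 34). That means finishing by day 34, i.e. starting by 34 − 4 = day 30.
Electrical rough-in has to be done before insulation (must start by day 30). That means finishing by day 30, i.e. starting by 30 − 7 = day 23.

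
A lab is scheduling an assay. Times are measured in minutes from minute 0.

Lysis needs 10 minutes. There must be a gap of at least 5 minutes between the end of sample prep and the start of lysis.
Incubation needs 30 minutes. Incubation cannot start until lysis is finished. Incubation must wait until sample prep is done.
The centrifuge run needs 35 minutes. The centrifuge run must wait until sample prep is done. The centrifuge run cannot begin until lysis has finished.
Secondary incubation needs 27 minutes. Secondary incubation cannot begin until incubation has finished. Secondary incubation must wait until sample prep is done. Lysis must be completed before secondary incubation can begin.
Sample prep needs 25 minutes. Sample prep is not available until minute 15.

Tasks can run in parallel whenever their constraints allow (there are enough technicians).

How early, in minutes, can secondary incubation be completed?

Sample prep waits on its own release at minute 15, so it starts at minute 15 and finishes at 15 + 25 = minute 40.
Lysis waits on sample prep (finishes minute 40, plus 5-minute gap → minute 45), so it starts at minute 45 and finishes at 45 + 10 = minute 55.
For incubation: lysis (finishes minute 55); sample prep (finishes minute 40). Taking the maximum gives a start of minute 55, and it finishes at 55 + 30 = minute 85.
For secondary incubation: incubation (finishes minute 85); sample prep (finishes minute 40); lysis (finishes minute 55). Taking the maximum gives a start of minute 85, and it finishes at 85 + 27 = minute 112.

112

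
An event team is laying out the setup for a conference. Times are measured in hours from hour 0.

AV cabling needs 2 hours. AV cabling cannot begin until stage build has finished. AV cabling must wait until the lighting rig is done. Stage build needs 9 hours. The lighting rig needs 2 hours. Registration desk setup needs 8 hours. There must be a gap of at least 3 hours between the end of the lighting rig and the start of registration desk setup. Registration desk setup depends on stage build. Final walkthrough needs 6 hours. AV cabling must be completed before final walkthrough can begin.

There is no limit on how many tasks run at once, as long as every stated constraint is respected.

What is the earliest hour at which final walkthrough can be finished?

17

The lighting rig can start immediately at hour 0; it finishes at hour 2.
Stage build has no prerequisites, so it starts at hour 0 and finishes at hour 9.
AV cabling has to wait for stage build (finishes hour 9); the lighting rig (finishes hour 2). The latest of these is hour 9, so AV cabling runs hour 9 to 9 + 2 = hour 11.
Final walkthrough waits on AV cabling (finishes hour 11), so it starts at hour 11 and finishes at 11 + 6 = hour 17.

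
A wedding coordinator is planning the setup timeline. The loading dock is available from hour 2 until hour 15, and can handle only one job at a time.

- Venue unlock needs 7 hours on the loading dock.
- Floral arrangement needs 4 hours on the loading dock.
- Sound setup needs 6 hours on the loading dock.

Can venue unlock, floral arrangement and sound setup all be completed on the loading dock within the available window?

No

The loading dock window is 15 − 2 = 13 hours.
Running back to back, the jobs need 7 + 4 + 6 = 17 hours on the loading dock.
Since 17 > 13, they cannot all fit.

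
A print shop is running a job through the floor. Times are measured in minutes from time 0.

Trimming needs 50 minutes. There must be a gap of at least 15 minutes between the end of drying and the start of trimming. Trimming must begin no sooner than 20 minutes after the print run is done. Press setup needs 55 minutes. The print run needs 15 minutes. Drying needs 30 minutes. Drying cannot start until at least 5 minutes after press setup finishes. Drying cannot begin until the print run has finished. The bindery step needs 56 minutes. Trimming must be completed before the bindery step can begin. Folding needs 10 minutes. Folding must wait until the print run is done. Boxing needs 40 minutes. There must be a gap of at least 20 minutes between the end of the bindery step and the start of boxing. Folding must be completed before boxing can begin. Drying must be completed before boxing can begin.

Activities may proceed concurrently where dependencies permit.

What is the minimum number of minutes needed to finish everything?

271

The print run can start immediately at minute 0; it finishes at minute 15.
Folding cannot begin until the print run (finishes minute 15). It runs from minute 15 to 15 + 10 = minute 25.
Nothing blocks press setup, so it runs from minute 0 to minute 55.
For drying: press setup (finishes minute 55, plus 5-minute gap → minute 60); the print run (finishes minute 15). Taking the maximum gives a start of minute 60, and it finishes at 60 + 30 = minute 90.
Trimming has to wait for drying (finishes minute 90, plus 15-minute gap → minute 105); the print run (finishes minute 15, plus 20-minute gap → minute 35). The latest of these is minute 105, so trimming runs minute 105 to 105 + 50 = minute 155.
After trimming (finishes minute 155), the bindery step can start at minute 155 and finishes at minute 211.
For boxing: the bindery step (finishes minute 211, plus 20-minute gap → minute 231); folding (finishes minute 25); drying (finishes minute 90). Taking the maximum gives a start of minute 231, and it finishes at 231 + 40 = minute 271.
All tasks are finished once the last one completes. Finish times: Press setup at 55, The print run at 15, Drying at 90, Trimming at 155, Folding at 25, The bindery step at 211, Boxing at 271. The latest is minute 271.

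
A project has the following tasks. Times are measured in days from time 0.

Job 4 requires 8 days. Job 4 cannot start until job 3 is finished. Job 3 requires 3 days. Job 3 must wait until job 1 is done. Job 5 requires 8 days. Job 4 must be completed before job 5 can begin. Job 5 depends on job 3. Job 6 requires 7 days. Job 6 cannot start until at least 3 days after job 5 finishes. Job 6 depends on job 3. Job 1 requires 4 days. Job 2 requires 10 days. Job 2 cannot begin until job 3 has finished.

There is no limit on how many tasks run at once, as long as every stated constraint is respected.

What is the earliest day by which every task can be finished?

Job 1 can start immediately at day 0; it finishes at day 4.
Job 3 waits on job 1 (finishes day 4), so it starts at day 4 and finishes at 4 + 3 = day 7.
After job 3 (finishes day 7), job 4 can start at day 7 and finishes at day 15.
Job 5 has to wait for job 4 (finishes day 15); job 3 (finishes day 7). The latest of these is day 15, so job 5 runs day 15 to 15 + 8 = day 23.
Job 6 needs all of job 5 (finishes day 23, plus 3-day gap → day 26); job 3 (finishes day 7). That puts its earliest start at day 26; it finishes at 26 + 7 = day 33.
Job 2 cannot begin until job 3 (finishes day 7). It runs from day 7 to 7 + 10 = day 17.
All tasks are finished once the last one completes. Finish times: Job 1 at 4, Job 2 at 17, Job 3 at 7, Job 4 at 15, Job 5 at 23, Job 6 at 33. The latest is day 33.

33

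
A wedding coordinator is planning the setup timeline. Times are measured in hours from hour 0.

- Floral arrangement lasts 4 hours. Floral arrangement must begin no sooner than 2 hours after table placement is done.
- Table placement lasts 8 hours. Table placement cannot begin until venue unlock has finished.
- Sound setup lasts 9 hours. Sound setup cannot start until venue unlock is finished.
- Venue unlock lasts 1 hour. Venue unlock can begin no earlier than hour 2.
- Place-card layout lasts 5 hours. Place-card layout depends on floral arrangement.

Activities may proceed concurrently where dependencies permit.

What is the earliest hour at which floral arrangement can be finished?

17

Venue unlock cannot begin until its own release at hour 2. It runs from hour 2 to 2 + 1 = hour 3.
Table placement cannot begin until venue unlock (finishes hour 3). It runs from hour 3 to 3 + 8 = hour 11.
After table placement (finishes hour 11, plus 2-hour gap → hour 13), floral arrangement can start at hour 13 and finishes at hour 17.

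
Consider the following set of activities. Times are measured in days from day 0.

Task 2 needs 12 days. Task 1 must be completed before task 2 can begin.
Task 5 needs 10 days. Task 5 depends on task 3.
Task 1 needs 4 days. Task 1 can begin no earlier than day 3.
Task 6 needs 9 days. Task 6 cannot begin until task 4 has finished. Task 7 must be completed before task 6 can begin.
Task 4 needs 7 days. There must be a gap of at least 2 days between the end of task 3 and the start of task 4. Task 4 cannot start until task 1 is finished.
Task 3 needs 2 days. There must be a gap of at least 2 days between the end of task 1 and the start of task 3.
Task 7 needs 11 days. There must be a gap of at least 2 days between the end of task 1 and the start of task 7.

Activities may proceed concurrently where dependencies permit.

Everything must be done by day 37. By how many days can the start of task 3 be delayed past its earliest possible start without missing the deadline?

8

Task 1 waits on its own release at day 3, so it starts at day 3 and finishes at 3 + 4 = day 7.
After task 1 (finishes day 7, plus 2-day gap → day 9), task 3 can start at day 9 and finishes at day 11.

Working backward from the deadline:
Task 6 has no dependents, so it just needs to finish by day 37. Starting by 37 − 9 = day 28 achieves that.
Task 4 feeds into task 6 (must start by day 28); so task 4 must finish by day 28 and therefore start by day 21.
To finish by day 37, task 5 (duration 10) must start no later than day 27.
Task 3 feeds task 4 (must start by day 21, minus 2-day gap → day 19); task 5 (must start by day 27). Taking the minimum, task 3 must finish by day 19 and start by 19 − 2 = day 17.
So task 3 can start as early as day 9 and as late as day 17, giving 17 − 9 = 8 days of slack.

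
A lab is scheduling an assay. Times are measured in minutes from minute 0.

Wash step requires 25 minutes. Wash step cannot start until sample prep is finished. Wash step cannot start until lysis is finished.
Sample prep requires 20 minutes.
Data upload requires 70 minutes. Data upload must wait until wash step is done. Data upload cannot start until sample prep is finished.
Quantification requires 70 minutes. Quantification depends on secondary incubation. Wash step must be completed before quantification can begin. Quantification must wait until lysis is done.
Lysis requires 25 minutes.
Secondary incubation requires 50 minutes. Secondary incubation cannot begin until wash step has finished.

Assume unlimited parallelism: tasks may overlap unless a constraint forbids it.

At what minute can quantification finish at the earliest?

170

Lysis has no prerequisites, so it starts at minute 0 and finishes at minute 25.
Sample prep can start immediately at minute 0; it finishes at minute 20.
Wash step needs all of sample prep (finishes minute 20); lysis (finishes minute 25). That puts its earliest start at minute 25; it finishes at 25 + 25 = minute 50.
Secondary incubation waits on wash step (finishes minute 50), so it starts at minute 50 and finishes at 50 + 50 = minute 100.
Quantification needs all of secondary incubation (finishes minute 100); wash step (finishes minute 50); lysis (finishes minute 25). That puts its earliest start at minute 100; it finishes at 100 + 70 = minute 170.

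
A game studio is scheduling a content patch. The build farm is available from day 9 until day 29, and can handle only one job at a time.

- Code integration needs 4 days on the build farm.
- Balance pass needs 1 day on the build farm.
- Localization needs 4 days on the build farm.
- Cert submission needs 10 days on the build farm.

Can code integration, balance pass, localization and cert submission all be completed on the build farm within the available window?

The build farm window is 29 − 9 = 20 days.
Running back to back, the jobs need 4 + 1 + 4 + 10 = 19 days on the build farm.
Since 19 ≤ 20, they fit within the window.

Yes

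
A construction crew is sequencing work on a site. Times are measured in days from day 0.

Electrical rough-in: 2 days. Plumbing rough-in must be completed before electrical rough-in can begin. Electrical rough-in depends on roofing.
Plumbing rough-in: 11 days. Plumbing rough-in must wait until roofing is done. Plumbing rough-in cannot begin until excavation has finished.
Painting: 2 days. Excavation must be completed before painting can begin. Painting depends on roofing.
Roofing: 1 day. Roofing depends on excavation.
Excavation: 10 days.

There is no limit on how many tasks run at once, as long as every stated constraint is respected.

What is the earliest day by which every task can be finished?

24

Nothing blocks excavation, so it runs from day 0 to day 10.
Roofing cannot begin until excavation (finishes day 10). It runs from day 10 to 10 + 1 = day 11.
Painting cannot start until excavation (finishes day 10); roofing (finishes day 11). The controlling bound is day 11, so painting finishes at 11 + 2 = day 13.
Plumbing rough-in cannot start until roofing (finishes day 11); excavation (finishes day 10). The controlling bound is day 11, so plumbing rough-in finishes at 11 + 11 = day 22.
Electrical rough-in has to wait for plumbing rough-in (finishes day 22); roofing (finishes day 11). The latest of these is day 22, so electrical rough-in runs day 22 to 22 + 2 = day 24.
All tasks are finished once the last one completes. Finish times: Excavation at 10, Roofing at 11, Plumbing rough-in at 22, Electrical rough-in at 24, Painting at 13. The latest is day 24.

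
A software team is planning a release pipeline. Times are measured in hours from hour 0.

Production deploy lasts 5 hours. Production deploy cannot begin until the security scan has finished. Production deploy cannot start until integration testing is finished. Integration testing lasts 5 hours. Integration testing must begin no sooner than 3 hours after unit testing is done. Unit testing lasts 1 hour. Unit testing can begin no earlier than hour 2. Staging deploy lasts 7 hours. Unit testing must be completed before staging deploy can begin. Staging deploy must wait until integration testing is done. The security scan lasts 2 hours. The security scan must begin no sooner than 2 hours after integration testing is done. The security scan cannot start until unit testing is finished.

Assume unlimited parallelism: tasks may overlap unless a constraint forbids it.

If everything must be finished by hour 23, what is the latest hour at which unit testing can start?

Nothing follows production deploy; the deadline of hour 23 is its only limit. It must start by 23 − 5 = hour 18.
The security scan has to be done before production deploy (must start by hour 18). That means finishing by hour 18, i.e. starting by 18 − 2 = hour 16.
Staging deploy must finish by hour 23; it takes 7 hours, so it must start by 23 − 7 = hour 16.
Integration testing feeds the security scan (must start by hour 16, minus 2-hour gap → hour 14); staging deploy (must start by hour 16); production deploy (must start by hour 18). Taking the minimum, integration testing must finish by hour 14 and start by 14 − 5 = hour 9.
Unit testing feeds integration testing (must start by hour 9, minus 3-hour gap → hour 6); the security scan (must start by hour 16); staging deploy (must start by hour 16). Taking the minimum, unit testing must finish by hour 6 and start by 6 − 1 = hour 5.

5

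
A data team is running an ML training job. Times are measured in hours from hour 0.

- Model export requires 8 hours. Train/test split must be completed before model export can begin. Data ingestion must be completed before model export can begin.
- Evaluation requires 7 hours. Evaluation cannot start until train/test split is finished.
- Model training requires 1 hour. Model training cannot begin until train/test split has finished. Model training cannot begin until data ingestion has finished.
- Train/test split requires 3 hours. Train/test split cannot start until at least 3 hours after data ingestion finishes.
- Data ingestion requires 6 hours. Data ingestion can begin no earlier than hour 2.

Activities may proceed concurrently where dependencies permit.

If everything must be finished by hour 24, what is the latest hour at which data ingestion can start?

4

Model training has no dependents, so it just needs to finish by hour 24. Starting by 24 − 1 = hour 23 achieves that.
Nothing follows evaluation; the deadline of hour 24 is its only limit. It must start by 24 − 7 = hour 17.
Nothing follows model export; the deadline of hour 24 is its only limit. It must start by 24 − 8 = hour 16.
For train/test split: model training (must start by hour 23); evaluation (must start by hour 17); model export (must start by hour 16). The most restrictive is hour 16; with a 3-hour duration, train/test split must start by hour 13.
Data ingestion must finish in time for train/test split (must start by hour 13, minus 3-hour gap → hour 10); model training (must start by hour 23); model export (must start by hour 16). The tightest is hour 10, so data ingestion must start by 10 − 6 = hour 4.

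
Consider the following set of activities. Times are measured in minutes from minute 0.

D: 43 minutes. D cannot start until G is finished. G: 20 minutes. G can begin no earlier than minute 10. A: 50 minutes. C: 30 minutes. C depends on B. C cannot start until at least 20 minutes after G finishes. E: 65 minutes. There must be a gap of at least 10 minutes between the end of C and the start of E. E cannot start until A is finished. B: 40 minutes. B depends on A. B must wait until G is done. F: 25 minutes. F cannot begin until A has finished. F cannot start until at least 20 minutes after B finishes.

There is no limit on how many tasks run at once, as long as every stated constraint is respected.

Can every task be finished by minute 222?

Yes

G waits on its own release at minute 10, so it starts at minute 10 and finishes at 10 + 20 = minute 30.
D cannot begin until G (finishes minute 30). It runs from minute 30 to 30 + 43 = minute 73.
Nothing blocks A, so it runs from minute 0 to minute 50.
B needs all of A (finishes minute 50); G (finishes minute 30). That puts its earliest start at minute 50; it finishes at 50 + 40 = minute 90.
For F: A (finishes minute 50); B (finishes minute 90, plus 20-minute gap → minute 110). Taking the maximum gives a start of minute 110, and it finishes at 110 + 25 = minute 135.
C has to wait for B (finishes minute 90); G (finishes minute 30, plus 20-minute gap → minute 50). The latest of these is minute 90, so C runs minute 90 to 90 + 30 = minute 120.
E has to wait for C (finishes minute 120, plus 10-minute gap → minute 130); A (finishes minute 50). The latest of these is minute 130, so E runs minute 130 to 130 + 65 = minute 195.
Every task is finished by minute 195, which is no later than the deadline of 222, so the schedule is feasible.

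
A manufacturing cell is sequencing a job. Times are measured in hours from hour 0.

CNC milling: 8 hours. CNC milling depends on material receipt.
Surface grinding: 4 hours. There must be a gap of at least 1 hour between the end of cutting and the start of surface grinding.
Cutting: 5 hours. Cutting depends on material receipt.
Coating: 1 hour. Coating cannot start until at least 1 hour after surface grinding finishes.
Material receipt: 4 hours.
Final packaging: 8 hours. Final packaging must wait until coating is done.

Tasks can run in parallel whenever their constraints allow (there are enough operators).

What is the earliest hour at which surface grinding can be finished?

14

Nothing blocks material receipt, so it runs from hour 0 to hour 4.
Cutting waits on material receipt (finishes hour 4), so it starts at hour 4 and finishes at 4 + 5 = hour 9.
Surface grinding waits on cutting (finishes hour 9, plus 1-hour gap → hour 10), so it starts at hour 10 and finishes at 10 + 4 = hour 14.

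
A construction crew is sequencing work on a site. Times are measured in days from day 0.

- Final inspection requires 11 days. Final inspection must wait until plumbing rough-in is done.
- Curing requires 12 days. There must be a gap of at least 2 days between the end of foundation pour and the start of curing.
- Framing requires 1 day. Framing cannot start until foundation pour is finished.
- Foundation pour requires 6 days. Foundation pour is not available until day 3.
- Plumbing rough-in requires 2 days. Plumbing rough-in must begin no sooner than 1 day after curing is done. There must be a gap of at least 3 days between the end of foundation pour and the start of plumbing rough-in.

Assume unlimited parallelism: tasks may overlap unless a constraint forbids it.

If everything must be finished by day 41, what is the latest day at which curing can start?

15

Final inspection has no dependents, so it just needs to finish by day 41. Starting by 41 − 11 = day 30 achieves that.
Plumbing rough-in has to be done before final inspection (must start by day 30). That means finishing by day 30, i.e. starting by 30 − 2 = day 28.
Since plumbing rough-in (must start by day 28, minus 1-day gap → day 27) depends on it, curing must finish by day 27. Backing off its 12-day duration gives a latest start of day 15.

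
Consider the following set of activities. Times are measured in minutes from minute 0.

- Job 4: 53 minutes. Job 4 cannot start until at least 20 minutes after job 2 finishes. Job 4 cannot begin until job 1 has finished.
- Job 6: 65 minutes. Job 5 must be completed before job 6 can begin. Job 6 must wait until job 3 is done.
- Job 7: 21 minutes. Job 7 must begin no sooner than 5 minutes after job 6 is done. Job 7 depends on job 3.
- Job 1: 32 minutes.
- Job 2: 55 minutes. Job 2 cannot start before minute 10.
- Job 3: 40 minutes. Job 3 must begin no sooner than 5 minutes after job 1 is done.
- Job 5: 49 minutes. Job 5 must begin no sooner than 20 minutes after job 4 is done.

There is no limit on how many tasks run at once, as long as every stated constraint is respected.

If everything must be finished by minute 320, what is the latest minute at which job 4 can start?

Job 7 has no dependents, so it just needs to finish by minute 320. Starting by 320 − 21 = minute 299 achieves that.
Since job 7 (must start by minute 299, minus 5-minute gap → minute 294) depends on it, job 6 must finish by minute 294. Backing off its 65-minute duration gives a latest start of minute 229.
Job 5 has to be done before job 6 (must start by minute 229). That means finishing by minute 229, i.e. starting by 229 − 49 = minute 180.
Job 4 feeds into job 5 (must start by minute 180, minus 20-minute gap → minute 160); so job 4 must finish by minute 160 and therefore start by minute 107.

107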